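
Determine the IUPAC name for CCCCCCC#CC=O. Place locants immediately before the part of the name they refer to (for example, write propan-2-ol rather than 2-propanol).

non-2-ynal

The longest carbon chain that includes the –CHO group and the multiple bond has 9 carbons, so the parent hydride is nonane.
An aldehyde (terminal –CHO) is the principal characteristic group, giving the suffix -al.
A C≡C triple bond in the chain gives the infix -yne-.
The numbering direction is chosen so that the aldehyde carbon is C-1 by definition.
This places the triple bond between C-2 and C-3.
Assembling the pieces gives non-2-ynal.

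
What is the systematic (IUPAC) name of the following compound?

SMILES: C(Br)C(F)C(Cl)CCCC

The longest continuous carbon chain has 7 atoms, so the parent hydride is heptane.
Number the chain so that the substituent locant set {1,2,3} is lower than {5,6,7} at the first point of difference.
This places a bromo group at C-1; a chloro group at C-3; a fluoro group at C-2.
Substituent prefixes are cited in alphabetical order (multiplying prefixes like di-/tri- are ignored for ordering).
Assembling the pieces gives 1-bromo-3-chloro-2-fluoroheptane.

1-bromo-3-chloro-2-fluoroheptane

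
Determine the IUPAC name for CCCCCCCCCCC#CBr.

1-bromododec-1-yne

The longest chain bearing the multiple bond is 12 carbons long (dodecane).
The chain contains a C≡C triple bond, so the unsaturation ending is -yne.
Number the chain so that numbering from this end puts the triple bond at C-1 rather than C-11.
That gives the triple bond between C-1 and C-2; a bromo group at C-1.
Putting it together: 1-bromododec-1-yne.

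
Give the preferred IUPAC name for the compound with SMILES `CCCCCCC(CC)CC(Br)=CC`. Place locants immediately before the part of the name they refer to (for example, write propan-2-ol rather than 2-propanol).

The longest chain bearing the multiple bond is 11 carbons long (undecane).
A C=C double bond in the chain gives the infix -ene-.
The numbering direction is chosen so that numbering from this end puts the double bond at C-2 rather than C-9.
With this numbering: the double bond between C-2 and C-3; a bromo group at C-3; an ethyl group at C-5.
Substituent prefixes are cited in alphabetical order (multiplying prefixes like di-/tri- are ignored for ordering).
Putting it together: 3-bromo-5-ethylundec-2-ene.

3-bromo-5-ethylundec-2-ene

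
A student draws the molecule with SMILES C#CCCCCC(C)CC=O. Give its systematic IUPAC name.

3-methylnon-8-ynal

Counting along the main chain through the –CHO group and the multiple bond gives 9 carbons: the parent is nonane.
An aldehyde (terminal –CHO) is the principal characteristic group, giving the suffix -al.
There is one C≡C triple bond, indicated by the ending -yne.
Choose the numbering such that the aldehyde carbon is C-1 by definition.
This places the triple bond between C-8 and C-9; a methyl group at C-3.
Assembling the pieces gives 3-methylnon-8-ynal.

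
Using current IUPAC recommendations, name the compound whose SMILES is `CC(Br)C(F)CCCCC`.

2-bromo-3-fluorooctane

The longest carbon chain is 8 atoms: the parent is octane.
Number the chain so that the substituent locant set {2,3} is lower than {6,7} at the first point of difference.
This places a bromo group at C-2; a fluoro group at C-3.
The substituents are ordered alphabetically, ignoring any di-/tri- multipliers.
The name is 2-bromo-3-fluorooctane.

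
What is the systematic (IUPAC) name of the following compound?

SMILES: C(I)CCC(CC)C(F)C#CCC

The longest carbon chain that includes the multiple bond has 9 carbons, so the parent hydride is nonane.
There is one C≡C triple bond, indicated by the ending -yne.
The numbering direction is chosen so that numbering from this end puts the triple bond at C-3 rather than C-6.
This places the triple bond between C-3 and C-4; an ethyl group at C-6; a fluoro group at C-5; an iodo group at C-9.
The substituents are ordered alphabetically, ignoring any di-/tri- multipliers.
Assembling the pieces gives 6-ethyl-5-fluoro-9-iodonon-3-yne.

6-ethyl-5-fluoro-9-iodonon-3-yne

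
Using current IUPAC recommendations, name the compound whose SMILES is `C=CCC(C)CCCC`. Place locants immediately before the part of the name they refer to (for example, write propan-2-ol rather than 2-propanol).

Counting along the main chain through the multiple bond gives 8 carbons: the parent is octane.
There is one C=C double bond, indicated by the ending -ene.
Number the chain so that numbering from this end puts the double bond at C-1 rather than C-7.
That gives the double bond between C-1 and C-2; a methyl group at C-4.
Putting it together: 4-methyloct-1-ene.

4-methyloct-1-ene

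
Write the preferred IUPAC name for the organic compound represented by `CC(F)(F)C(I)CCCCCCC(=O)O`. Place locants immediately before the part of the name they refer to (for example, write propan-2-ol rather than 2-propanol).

9,9-difluoro-8-iododecanoic acid

The longest carbon chain that includes the –COOH group has 10 carbons, so the parent hydride is decane.
A carboxylic acid (terminal –COOH) is the principal characteristic group, giving the suffix -oic acid.
Choose the numbering such that the carboxylic acid carbon is C-1 by definition.
With this numbering: two fluoro groups at C-9; an iodo group at C-8.
The substituents are ordered alphabetically, ignoring any di-/tri- multipliers.
Putting it together: 9,9-difluoro-8-iododecanoic acid.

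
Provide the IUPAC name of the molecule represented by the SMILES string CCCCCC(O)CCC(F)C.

The longest chain bearing the –OH group is 10 carbons long (decane).
An alcohol (–OH) is the principal characteristic group, giving the suffix -ol.
The numbering direction is chosen so that numbering from this end puts the hydroxyl group at C-5 rather than C-6.
This places the hydroxyl at C-5; a fluoro group at C-2.
The name is 2-fluorodecan-5-ol.

2-fluorodecan-5-ol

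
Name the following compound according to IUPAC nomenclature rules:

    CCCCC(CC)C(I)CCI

The longest carbon chain is 8 atoms: the parent is octane.
Choose the numbering such that the substituent locant set {1,3,4} is lower than {5,6,8} at the first point of difference.
With this numbering: an ethyl group at C-4; iodo groups at C-1 and C-3.
The substituents are ordered alphabetically, ignoring any di-/tri- multipliers.
The name is 4-ethyl-1,3-diiodooctane.

4-ethyl-1,3-diiodooctane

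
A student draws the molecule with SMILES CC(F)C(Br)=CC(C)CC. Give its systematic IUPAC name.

The longest carbon chain that includes the multiple bond has 7 carbons, so the parent hydride is heptane.
The chain contains a C=C double bond, so the unsaturation ending is -ene.
Choose the numbering such that numbering from this end puts the double bond at C-3 rather than C-4.
This places the double bond between C-3 and C-4; a bromo group at C-3; a fluoro group at C-2; a methyl group at C-5.
The substituents are ordered alphabetically, ignoring any di-/tri- multipliers.
The name is 3-bromo-2-fluoro-5-methylhept-3-ene.

3-bromo-2-fluoro-5-methylhept-3-ene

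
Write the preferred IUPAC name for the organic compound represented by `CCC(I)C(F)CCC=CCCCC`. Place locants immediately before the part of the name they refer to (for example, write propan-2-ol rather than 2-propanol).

Counting along the main chain through the multiple bond gives 12 carbons: the parent is dodecane.
A C=C double bond in the chain gives the infix -ene-.
Choose the numbering such that numbering from this end puts the double bond at C-5 rather than C-7.
This places the double bond between C-5 and C-6; a fluoro group at C-9; an iodo group at C-10.
Substituent prefixes are cited in alphabetical order (multiplying prefixes like di-/tri- are ignored for ordering).
Assembling the pieces gives 9-fluoro-10-iodododec-5-ene.

9-fluoro-10-iodododec-5-ene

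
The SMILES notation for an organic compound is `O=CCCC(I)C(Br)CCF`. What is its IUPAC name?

The longest carbon chain that includes the –CHO group has 7 carbons, so the parent hydride is heptane.
An aldehyde (terminal –CHO) is the principal characteristic group, giving the suffix -al.
Number the chain so that the aldehyde carbon is C-1 by definition.
With this numbering: a bromo group at C-5; a fluoro group at C-7; an iodo group at C-4.
The substituents are ordered alphabetically, ignoring any di-/tri- multipliers.
Assembling the pieces gives 5-bromo-7-fluoro-4-iodoheptanal.

5-bromo-7-fluoro-4-iodoheptanal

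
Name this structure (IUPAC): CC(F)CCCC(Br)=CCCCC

6-bromo-10-fluoroundec-5-ene

The longest chain bearing the multiple bond is 11 carbons long (undecane).
There is one C=C double bond, indicated by the ending -ene.
The numbering direction is chosen so that numbering from this end puts the double bond at C-5 rather than C-6.
This places the double bond between C-5 and C-6; a bromo group at C-6; a fluoro group at C-10.
Prefixes are listed alphabetically: bromo, fluoro.
The name is 6-bromo-10-fluoroundec-5-ene.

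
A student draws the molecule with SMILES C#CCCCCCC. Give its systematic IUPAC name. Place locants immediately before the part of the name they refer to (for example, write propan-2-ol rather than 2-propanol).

oct-1-yne

The longest chain bearing the multiple bond is 8 carbons long (octane).
There is one C≡C triple bond, indicated by the ending -yne.
Number the chain so that numbering from this end puts the triple bond at C-1 rather than C-7.
That gives the triple bond between C-1 and C-2.
Assembling the pieces gives oct-1-yne.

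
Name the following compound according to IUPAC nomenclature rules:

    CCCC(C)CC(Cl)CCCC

6-chloro-4-methyldecane

The parent chain contains 10 carbons (decane).
Number the chain so that the substituent locant set {4,6} is lower than {5,7} at the first point of difference.
With this numbering: a chloro group at C-6; a methyl group at C-4.
Substituent prefixes are cited in alphabetical order (multiplying prefixes like di-/tri- are ignored for ordering).
Assembling the pieces gives 6-chloro-4-methyldecane.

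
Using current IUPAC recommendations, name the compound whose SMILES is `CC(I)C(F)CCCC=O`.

Counting along the main chain through the –CHO group gives 7 carbons: the parent is heptane.
The highest-priority functional group is an aldehyde (terminal –CHO), so the name ends in -al.
Choose the numbering such that the aldehyde carbon is C-1 by definition.
That gives a fluoro group at C-5; an iodo group at C-6.
Prefixes are listed alphabetically: fluoro, iodo.
Assembling the pieces gives 5-fluoro-6-iodoheptanal.

5-fluoro-6-iodoheptanal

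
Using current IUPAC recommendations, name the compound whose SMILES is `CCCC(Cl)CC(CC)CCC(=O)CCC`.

9-chloro-7-ethyldodecan-4-one

Counting along the main chain through the carbonyl gives 12 carbons: the parent is dodecane.
The principal characteristic group is a ketone (C=O on an internal carbon), named with the suffix -one.
Number the chain so that numbering from this end puts the carbonyl group at C-4 rather than C-9.
This places the carbonyl at C-4; a chloro group at C-9; an ethyl group at C-7.
Substituent prefixes are cited in alphabetical order (multiplying prefixes like di-/tri- are ignored for ordering).
Putting it together: 9-chloro-7-ethyldodecan-4-one.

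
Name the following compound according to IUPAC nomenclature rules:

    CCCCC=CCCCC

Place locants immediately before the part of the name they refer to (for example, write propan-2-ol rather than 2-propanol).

The longest chain bearing the multiple bond is 10 carbons long (decane).
A C=C double bond in the chain gives the infix -ene-.
Numbering from either end gives identical locants here.
That gives the double bond between C-5 and C-6.
Putting it together: dec-5-ene.

dec-5-ene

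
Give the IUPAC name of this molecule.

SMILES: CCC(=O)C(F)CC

4-fluorohexan-3-one

The longest carbon chain that includes the carbonyl has 6 carbons, so the parent hydride is hexane.
The highest-priority functional group is a ketone (C=O on an internal carbon), so the name ends in -one.
Choose the numbering such that numbering from this end puts the carbonyl group at C-3 rather than C-4.
With this numbering: the carbonyl at C-3; a fluoro group at C-4.
The name is 4-fluorohexan-3-one.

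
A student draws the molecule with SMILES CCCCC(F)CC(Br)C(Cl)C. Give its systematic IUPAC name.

3-bromo-2-chloro-5-fluorononane

The longest carbon chain is 9 atoms: the parent is nonane.
Choose the numbering such that the substituent locant set {2,3,5} is lower than {5,7,8} at the first point of difference.
This places a bromo group at C-3; a chloro group at C-2; a fluoro group at C-5.
Substituent prefixes are cited in alphabetical order (multiplying prefixes like di-/tri- are ignored for ordering).
Assembling the pieces gives 3-bromo-2-chloro-5-fluorononane.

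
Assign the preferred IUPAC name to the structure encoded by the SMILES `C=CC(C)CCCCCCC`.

3-methyldec-1-ene

The longest carbon chain that includes the multiple bond has 10 carbons, so the parent hydride is decane.
The chain contains a C=C double bond, so the unsaturation ending is -ene.
Number the chain so that numbering from this end puts the double bond at C-1 rather than C-9.
This places the double bond between C-1 and C-2; a methyl group at C-3.
The name is 3-methyldec-1-ene.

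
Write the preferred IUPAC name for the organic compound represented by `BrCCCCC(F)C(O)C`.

7-bromo-3-fluoroheptan-2-ol

Counting along the main chain through the –OH group gives 7 carbons: the parent is heptane.
An alcohol (–OH) is the principal characteristic group, giving the suffix -ol.
The numbering direction is chosen so that numbering from this end puts the hydroxyl group at C-2 rather than C-6.
That gives the hydroxyl at C-2; a bromo group at C-7; a fluoro group at C-3.
The substituents are ordered alphabetically, ignoring any di-/tri- multipliers.
Putting it together: 7-bromo-3-fluoroheptan-2-ol.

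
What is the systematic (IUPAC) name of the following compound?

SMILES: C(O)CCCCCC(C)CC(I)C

9-iodo-7-methyldecan-1-ol

Counting along the main chain through the –OH group gives 10 carbons: the parent is decane.
An alcohol (–OH) is the principal characteristic group, giving the suffix -ol.
Number the chain so that numbering from this end puts the hydroxyl group at C-1 rather than C-10.
This places the hydroxyl at C-1; an iodo group at C-9; a methyl group at C-7.
The substituents are ordered alphabetically, ignoring any di-/tri- multipliers.
Assembling the pieces gives 9-iodo-7-methyldecan-1-ol.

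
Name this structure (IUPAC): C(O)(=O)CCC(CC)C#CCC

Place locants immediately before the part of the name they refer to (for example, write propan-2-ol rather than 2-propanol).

4-ethyloct-5-ynoic acid

The longest carbon chain that includes the –COOH group and the multiple bond has 8 carbons, so the parent hydride is octane.
The principal characteristic group is a carboxylic acid (terminal –COOH), named with the suffix -oic acid.
The chain contains a C≡C triple bond, so the unsaturation ending is -yne.
Number the chain so that the carboxylic acid carbon is C-1 by definition.
This places the triple bond between C-5 and C-6; an ethyl group at C-4.
The name is 4-ethyloct-5-ynoic acid.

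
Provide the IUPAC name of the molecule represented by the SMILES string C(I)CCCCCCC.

1-iodooctane

The parent chain contains 8 carbons (octane).
Number the chain so that the substituent locant set {1} is lower than {8} at the first point of difference.
That gives an iodo group at C-1.
The name is 1-iodooctane.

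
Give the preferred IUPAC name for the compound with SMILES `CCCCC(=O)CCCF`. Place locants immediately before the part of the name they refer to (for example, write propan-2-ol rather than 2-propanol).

1-fluorooctan-4-one

The longest carbon chain that includes the carbonyl has 8 carbons, so the parent hydride is octane.
The highest-priority functional group is a ketone (C=O on an internal carbon), so the name ends in -one.
Number the chain so that numbering from this end puts the carbonyl group at C-4 rather than C-5.
This places the carbonyl at C-4; a fluoro group at C-1.
Assembling the pieces gives 1-fluorooctan-4-one.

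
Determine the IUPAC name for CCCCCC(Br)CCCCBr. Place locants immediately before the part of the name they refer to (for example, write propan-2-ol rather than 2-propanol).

The longest continuous carbon chain has 10 atoms, so the parent hydride is decane.
Choose the numbering such that the substituent locant set {1,5} is lower than {6,10} at the first point of difference.
That gives bromo groups at C-1 and C-5.
Putting it together: 1,5-dibromodecane.

1,5-dibromodecane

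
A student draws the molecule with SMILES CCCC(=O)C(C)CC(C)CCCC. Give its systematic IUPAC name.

5,7-dimethylundecan-4-one

The longest carbon chain that includes the carbonyl has 11 carbons, so the parent hydride is undecane.
A ketone (C=O on an internal carbon) is the principal characteristic group, giving the suffix -one.
The numbering direction is chosen so that numbering from this end puts the carbonyl group at C-4 rather than C-8.
This places the carbonyl at C-4; methyl groups at C-5 and C-7.
Assembling the pieces gives 5,7-dimethylundecan-4-one.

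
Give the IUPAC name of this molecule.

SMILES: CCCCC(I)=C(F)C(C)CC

4-fluoro-5-iodo-3-methylnon-4-ene

The longest chain bearing the multiple bond is 9 carbons long (nonane).
A C=C double bond in the chain gives the infix -ene-.
The numbering direction is chosen so that numbering from this end puts the double bond at C-4 rather than C-5.
That gives the double bond between C-4 and C-5; a fluoro group at C-4; an iodo group at C-5; a methyl group at C-3.
Substituent prefixes are cited in alphabetical order (multiplying prefixes like di-/tri- are ignored for ordering).
Assembling the pieces gives 4-fluoro-5-iodo-3-methylnon-4-ene.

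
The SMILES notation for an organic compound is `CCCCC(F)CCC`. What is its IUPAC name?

The parent chain contains 8 carbons (octane).
Number the chain so that the substituent locant set {4} is lower than {5} at the first point of difference.
That gives a fluoro group at C-4.
Putting it together: 4-fluorooctane.

4-fluorooctane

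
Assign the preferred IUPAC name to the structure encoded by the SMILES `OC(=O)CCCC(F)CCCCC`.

The longest carbon chain that includes the –COOH group has 10 carbons, so the parent hydride is decane.
The highest-priority functional group is a carboxylic acid (terminal –COOH), so the name ends in -oic acid.
Choose the numbering such that the carboxylic acid carbon is C-1 by definition.
This places a fluoro group at C-5.
Putting it together: 5-fluorodecanoic acid.

5-fluorodecanoic acid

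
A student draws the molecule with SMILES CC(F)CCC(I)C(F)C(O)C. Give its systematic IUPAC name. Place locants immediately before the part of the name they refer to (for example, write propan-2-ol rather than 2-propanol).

Counting along the main chain through the –OH group gives 8 carbons: the parent is octane.
The highest-priority functional group is an alcohol (–OH), so the name ends in -ol.
The numbering direction is chosen so that numbering from this end puts the hydroxyl group at C-2 rather than C-7.
With this numbering: the hydroxyl at C-2; fluoro groups at C-3 and C-7; an iodo group at C-4.
The substituents are ordered alphabetically, ignoring any di-/tri- multipliers.
The name is 3,7-difluoro-4-iodooctan-2-ol.

3,7-difluoro-4-iodooctan-2-ol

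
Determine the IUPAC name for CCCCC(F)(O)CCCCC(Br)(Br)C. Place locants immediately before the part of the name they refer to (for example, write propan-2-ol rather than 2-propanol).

10,10-dibromo-5-fluoroundecan-5-ol

Counting along the main chain through the –OH group gives 11 carbons: the parent is undecane.
An alcohol (–OH) is the principal characteristic group, giving the suffix -ol.
Number the chain so that numbering from this end puts the hydroxyl group at C-5 rather than C-7.
With this numbering: the hydroxyl at C-5; two bromo groups at C-10; a fluoro group at C-5.
The substituents are ordered alphabetically, ignoring any di-/tri- multipliers.
Putting it together: 10,10-dibromo-5-fluoroundecan-5-ol.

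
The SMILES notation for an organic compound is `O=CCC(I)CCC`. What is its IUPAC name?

3-iodohexanal

The longest chain bearing the –CHO group is 6 carbons long (hexane).
The highest-priority functional group is an aldehyde (terminal –CHO), so the name ends in -al.
Number the chain so that the aldehyde carbon is C-1 by definition.
This places an iodo group at C-3.
The name is 3-iodohexanal.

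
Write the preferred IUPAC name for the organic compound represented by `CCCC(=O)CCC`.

Counting along the main chain through the carbonyl gives 7 carbons: the parent is heptane.
A ketone (C=O on an internal carbon) is the principal characteristic group, giving the suffix -one.
Numbering from either end gives identical locants here.
That gives the carbonyl at C-4.
Putting it together: heptan-4-one.

heptan-4-one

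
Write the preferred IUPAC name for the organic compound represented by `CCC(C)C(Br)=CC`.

Counting along the main chain through the multiple bond gives 6 carbons: the parent is hexane.
There is one C=C double bond, indicated by the ending -ene.
Choose the numbering such that numbering from this end puts the double bond at C-2 rather than C-4.
With this numbering: the double bond between C-2 and C-3; a bromo group at C-3; a methyl group at C-4.
Substituent prefixes are cited in alphabetical order (multiplying prefixes like di-/tri- are ignored for ordering).
The name is 3-bromo-4-methylhex-2-ene.

3-bromo-4-methylhex-2-ene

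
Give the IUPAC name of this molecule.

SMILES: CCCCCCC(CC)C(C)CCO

The longest chain bearing the –OH group is 10 carbons long (decane).
An alcohol (–OH) is the principal characteristic group, giving the suffix -ol.
Choose the numbering such that numbering from this end puts the hydroxyl group at C-1 rather than C-10.
With this numbering: the hydroxyl at C-1; an ethyl group at C-4; a methyl group at C-3.
Substituent prefixes are cited in alphabetical order (multiplying prefixes like di-/tri- are ignored for ordering).
Assembling the pieces gives 4-ethyl-3-methyldecan-1-ol.

4-ethyl-3-methyldecan-1-ol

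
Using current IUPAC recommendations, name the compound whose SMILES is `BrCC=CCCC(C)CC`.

The longest carbon chain that includes the multiple bond has 8 carbons, so the parent hydride is octane.
A C=C double bond in the chain gives the infix -ene-.
Number the chain so that numbering from this end puts the double bond at C-2 rather than C-6.
This places the double bond between C-2 and C-3; a bromo group at C-1; a methyl group at C-6.
Substituent prefixes are cited in alphabetical order (multiplying prefixes like di-/tri- are ignored for ordering).
Assembling the pieces gives 1-bromo-6-methyloct-2-ene.

1-bromo-6-methyloct-2-ene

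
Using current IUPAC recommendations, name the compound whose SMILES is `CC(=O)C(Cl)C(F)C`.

The longest chain bearing the carbonyl is 5 carbons long (pentane).
The principal characteristic group is a ketone (C=O on an internal carbon), named with the suffix -one.
The numbering direction is chosen so that numbering from this end puts the carbonyl group at C-2 rather than C-4.
With this numbering: the carbonyl at C-2; a chloro group at C-3; a fluoro group at C-4.
Prefixes are listed alphabetically: chloro, fluoro.
The name is 3-chloro-4-fluoropentan-2-one.

3-chloro-4-fluoropentan-2-one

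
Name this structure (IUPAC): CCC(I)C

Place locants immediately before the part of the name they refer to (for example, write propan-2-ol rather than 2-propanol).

2-iodobutane

The longest carbon chain is 4 atoms: the parent is butane.
Choose the numbering such that the substituent locant set {2} is lower than {3} at the first point of difference.
With this numbering: an iodo group at C-2.
The name is 2-iodobutane.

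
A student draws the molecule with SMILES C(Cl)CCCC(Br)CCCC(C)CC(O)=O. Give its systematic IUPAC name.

The longest chain bearing the –COOH group is 11 carbons long (undecane).
The principal characteristic group is a carboxylic acid (terminal –COOH), named with the suffix -oic acid.
Choose the numbering such that the carboxylic acid carbon is C-1 by definition.
That gives a bromo group at C-7; a chloro group at C-11; a methyl group at C-3.
The substituents are ordered alphabetically, ignoring any di-/tri- multipliers.
The name is 7-bromo-11-chloro-3-methylundecanoic acid.

7-bromo-11-chloro-3-methylundecanoic acid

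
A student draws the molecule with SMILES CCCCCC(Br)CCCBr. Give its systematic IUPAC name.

The parent chain contains 9 carbons (nonane).
The numbering direction is chosen so that the substituent locant set {1,4} is lower than {6,9} at the first point of difference.
This places bromo groups at C-1 and C-4.
The name is 1,4-dibromononane.

1,4-dibromononane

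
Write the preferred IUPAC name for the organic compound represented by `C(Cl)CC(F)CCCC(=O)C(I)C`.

Counting along the main chain through the carbonyl gives 9 carbons: the parent is nonane.
A ketone (C=O on an internal carbon) is the principal characteristic group, giving the suffix -one.
The numbering direction is chosen so that numbering from this end puts the carbonyl group at C-3 rather than C-7.
With this numbering: the carbonyl at C-3; a chloro group at C-9; a fluoro group at C-7; an iodo group at C-2.
Prefixes are listed alphabetically: chloro, fluoro, iodo.
The name is 9-chloro-7-fluoro-2-iodononan-3-one.

9-chloro-7-fluoro-2-iodononan-3-one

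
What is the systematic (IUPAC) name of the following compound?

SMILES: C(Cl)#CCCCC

1-chlorohex-1-yne

Counting along the main chain through the multiple bond gives 6 carbons: the parent is hexane.
The chain contains a C≡C triple bond, so the unsaturation ending is -yne.
Choose the numbering such that numbering from this end puts the triple bond at C-1 rather than C-5.
This places the triple bond between C-1 and C-2; a chloro group at C-1.
The name is 1-chlorohex-1-yne.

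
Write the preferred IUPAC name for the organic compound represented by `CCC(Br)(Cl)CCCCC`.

The longest continuous carbon chain has 8 atoms, so the parent hydride is octane.
The numbering direction is chosen so that the substituent locant set {3,3} is lower than {6,6} at the first point of difference.
This places a bromo group at C-3; a chloro group at C-3.
The substituents are ordered alphabetically, ignoring any di-/tri- multipliers.
Putting it together: 3-bromo-3-chlorooctane.

3-bromo-3-chlorooctane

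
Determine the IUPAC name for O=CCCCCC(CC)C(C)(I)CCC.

The longest carbon chain that includes the –CHO group has 10 carbons, so the parent hydride is decane.
The highest-priority functional group is an aldehyde (terminal –CHO), so the name ends in -al.
The numbering direction is chosen so that the aldehyde carbon is C-1 by definition.
With this numbering: an ethyl group at C-6; an iodo group at C-7; a methyl group at C-7.
The substituents are ordered alphabetically, ignoring any di-/tri- multipliers.
Assembling the pieces gives 6-ethyl-7-iodo-7-methyldecanal.

6-ethyl-7-iodo-7-methyldecanal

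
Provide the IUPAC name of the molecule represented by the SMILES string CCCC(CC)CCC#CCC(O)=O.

7-ethyldec-3-ynoic acid

The longest carbon chain that includes the –COOH group and the multiple bond has 10 carbons, so the parent hydride is decane.
The highest-priority functional group is a carboxylic acid (terminal –COOH), so the name ends in -oic acid.
There is one C≡C triple bond, indicated by the ending -yne.
Choose the numbering such that the carboxylic acid carbon is C-1 by definition.
That gives the triple bond between C-3 and C-4; an ethyl group at C-7.
Assembling the pieces gives 7-ethyldec-3-ynoic acid.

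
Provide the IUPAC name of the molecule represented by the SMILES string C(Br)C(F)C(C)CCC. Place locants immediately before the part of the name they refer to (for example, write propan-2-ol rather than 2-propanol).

1-bromo-2-fluoro-3-methylhexane

The longest continuous carbon chain has 6 atoms, so the parent hydride is hexane.
Choose the numbering such that the substituent locant set {1,2,3} is lower than {4,5,6} at the first point of difference.
That gives a bromo group at C-1; a fluoro group at C-2; a methyl group at C-3.
Prefixes are listed alphabetically: bromo, fluoro, methyl.
Assembling the pieces gives 1-bromo-2-fluoro-3-methylhexane.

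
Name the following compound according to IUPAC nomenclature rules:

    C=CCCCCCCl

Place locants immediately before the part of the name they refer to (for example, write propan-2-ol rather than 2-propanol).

7-chlorohept-1-ene

The longest chain bearing the multiple bond is 7 carbons long (heptane).
A C=C double bond in the chain gives the infix -ene-.
Number the chain so that numbering from this end puts the double bond at C-1 rather than C-6.
That gives the double bond between C-1 and C-2; a chloro group at C-7.
The name is 7-chlorohept-1-ene.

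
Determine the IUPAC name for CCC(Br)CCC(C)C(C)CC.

7-bromo-3,4-dimethylnonane

The parent chain contains 9 carbons (nonane).
The numbering direction is chosen so that the substituent locant set {3,4,7} is lower than {3,6,7} at the first point of difference.
This places a bromo group at C-7; methyl groups at C-3 and C-4.
The substituents are ordered alphabetically, ignoring any di-/tri- multipliers.
Assembling the pieces gives 7-bromo-3,4-dimethylnonane.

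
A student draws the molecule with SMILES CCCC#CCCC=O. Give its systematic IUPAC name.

oct-4-ynal

Counting along the main chain through the –CHO group and the multiple bond gives 8 carbons: the parent is octane.
The highest-priority functional group is an aldehyde (terminal –CHO), so the name ends in -al.
There is one C≡C triple bond, indicated by the ending -yne.
Choose the numbering such that the aldehyde carbon is C-1 by definition.
With this numbering: the triple bond between C-4 and C-5.
The name is oct-4-ynal.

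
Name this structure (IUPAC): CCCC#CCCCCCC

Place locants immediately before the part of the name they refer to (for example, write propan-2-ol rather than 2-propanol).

The longest carbon chain that includes the multiple bond has 11 carbons, so the parent hydride is undecane.
There is one C≡C triple bond, indicated by the ending -yne.
Choose the numbering such that numbering from this end puts the triple bond at C-4 rather than C-7.
This places the triple bond between C-4 and C-5.
Assembling the pieces gives undec-4-yne.

undec-4-yne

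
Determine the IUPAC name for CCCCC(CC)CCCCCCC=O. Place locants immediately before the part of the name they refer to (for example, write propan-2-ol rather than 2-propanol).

The longest carbon chain that includes the –CHO group has 12 carbons, so the parent hydride is dodecane.
The principal characteristic group is an aldehyde (terminal –CHO), named with the suffix -al.
Choose the numbering such that the aldehyde carbon is C-1 by definition.
That gives an ethyl group at C-8.
Assembling the pieces gives 8-ethyldodecanal.

8-ethyldodecanal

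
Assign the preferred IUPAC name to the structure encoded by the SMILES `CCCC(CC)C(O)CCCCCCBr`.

11-bromo-4-ethylundecan-5-ol

The longest chain bearing the –OH group is 11 carbons long (undecane).
The highest-priority functional group is an alcohol (–OH), so the name ends in -ol.
Choose the numbering such that numbering from this end puts the hydroxyl group at C-5 rather than C-7.
This places the hydroxyl at C-5; a bromo group at C-11; an ethyl group at C-4.
Substituent prefixes are cited in alphabetical order (multiplying prefixes like di-/tri- are ignored for ordering).
Assembling the pieces gives 11-bromo-4-ethylundecan-5-ol.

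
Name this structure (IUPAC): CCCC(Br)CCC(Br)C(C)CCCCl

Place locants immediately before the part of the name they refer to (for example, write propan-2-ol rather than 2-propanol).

5,8-dibromo-1-chloro-4-methylundecane

The longest carbon chain is 11 atoms: the parent is undecane.
Choose the numbering such that the substituent locant set {1,4,5,8} is lower than {4,7,8,11} at the first point of difference.
With this numbering: bromo groups at C-5 and C-8; a chloro group at C-1; a methyl group at C-4.
Prefixes are listed alphabetically: bromo, chloro, methyl.
Assembling the pieces gives 5,8-dibromo-1-chloro-4-methylundecane.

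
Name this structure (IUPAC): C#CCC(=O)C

The longest carbon chain that includes the carbonyl and the multiple bond has 5 carbons, so the parent hydride is pentane.
The highest-priority functional group is a ketone (C=O on an internal carbon), so the name ends in -one.
There is one C≡C triple bond, indicated by the ending -yne.
The numbering direction is chosen so that numbering from this end puts the carbonyl group at C-2 rather than C-4.
This places the carbonyl at C-2; the triple bond between C-4 and C-5.
The name is pent-4-yn-2-one.

pent-4-yn-2-one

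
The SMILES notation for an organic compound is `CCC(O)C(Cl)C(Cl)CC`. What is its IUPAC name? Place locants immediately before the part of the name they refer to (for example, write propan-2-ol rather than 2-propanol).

The longest carbon chain that includes the –OH group has 7 carbons, so the parent hydride is heptane.
An alcohol (–OH) is the principal characteristic group, giving the suffix -ol.
The numbering direction is chosen so that numbering from this end puts the hydroxyl group at C-3 rather than C-5.
With this numbering: the hydroxyl at C-3; chloro groups at C-4 and C-5.
Putting it together: 4,5-dichloroheptan-3-ol.

4,5-dichloroheptan-3-ol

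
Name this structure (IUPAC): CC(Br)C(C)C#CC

The longest chain bearing the multiple bond is 6 carbons long (hexane).
The chain contains a C≡C triple bond, so the unsaturation ending is -yne.
Choose the numbering such that numbering from this end puts the triple bond at C-2 rather than C-4.
That gives the triple bond between C-2 and C-3; a bromo group at C-5; a methyl group at C-4.
The substituents are ordered alphabetically, ignoring any di-/tri- multipliers.
Putting it together: 5-bromo-4-methylhex-2-yne.

5-bromo-4-methylhex-2-yne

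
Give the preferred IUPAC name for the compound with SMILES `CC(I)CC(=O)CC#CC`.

The longest carbon chain that includes the carbonyl and the multiple bond has 8 carbons, so the parent hydride is octane.
The principal characteristic group is a ketone (C=O on an internal carbon), named with the suffix -one.
The chain contains a C≡C triple bond, so the unsaturation ending is -yne.
Choose the numbering such that numbering from this end puts the carbonyl group at C-4 rather than C-5.
This places the carbonyl at C-4; the triple bond between C-6 and C-7; an iodo group at C-2.
The name is 2-iodooct-6-yn-4-one.

2-iodooct-6-yn-4-one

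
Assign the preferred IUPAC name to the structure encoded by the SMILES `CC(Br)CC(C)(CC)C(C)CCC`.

The longest carbon chain is 8 atoms: the parent is octane.
Choose the numbering such that the substituent locant set {2,4,4,5} is lower than {4,5,5,7} at the first point of difference.
This places a bromo group at C-2; an ethyl group at C-4; methyl groups at C-4 and C-5.
Prefixes are listed alphabetically: bromo, ethyl, methyl.
The name is 2-bromo-4-ethyl-4,5-dimethyloctane.

2-bromo-4-ethyl-4,5-dimethyloctane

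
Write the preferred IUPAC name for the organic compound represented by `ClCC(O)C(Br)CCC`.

The longest carbon chain that includes the –OH group has 6 carbons, so the parent hydride is hexane.
An alcohol (–OH) is the principal characteristic group, giving the suffix -ol.
The numbering direction is chosen so that numbering from this end puts the hydroxyl group at C-2 rather than C-5.
That gives the hydroxyl at C-2; a bromo group at C-3; a chloro group at C-1.
Prefixes are listed alphabetically: bromo, chloro.
The name is 3-bromo-1-chlorohexan-2-ol.

3-bromo-1-chlorohexan-2-ol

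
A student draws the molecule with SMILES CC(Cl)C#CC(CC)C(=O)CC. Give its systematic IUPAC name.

Counting along the main chain through the carbonyl and the multiple bond gives 8 carbons: the parent is octane.
A ketone (C=O on an internal carbon) is the principal characteristic group, giving the suffix -one.
The chain contains a C≡C triple bond, so the unsaturation ending is -yne.
Choose the numbering such that numbering from this end puts the carbonyl group at C-3 rather than C-6.
With this numbering: the carbonyl at C-3; the triple bond between C-5 and C-6; a chloro group at C-7; an ethyl group at C-4.
Substituent prefixes are cited in alphabetical order (multiplying prefixes like di-/tri- are ignored for ordering).
The name is 7-chloro-4-ethyloct-5-yn-3-one.

7-chloro-4-ethyloct-5-yn-3-one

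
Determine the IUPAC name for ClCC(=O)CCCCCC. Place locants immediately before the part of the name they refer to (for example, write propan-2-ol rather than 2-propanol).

1-chlorooctan-2-one

The longest chain bearing the carbonyl is 8 carbons long (octane).
The principal characteristic group is a ketone (C=O on an internal carbon), named with the suffix -one.
The numbering direction is chosen so that numbering from this end puts the carbonyl group at C-2 rather than C-7.
That gives the carbonyl at C-2; a chloro group at C-1.
The name is 1-chlorooctan-2-one.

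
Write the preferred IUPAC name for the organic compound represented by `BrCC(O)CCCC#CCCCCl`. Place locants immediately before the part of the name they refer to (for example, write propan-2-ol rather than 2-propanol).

1-bromo-10-chlorodec-6-yn-2-ol

The longest carbon chain that includes the –OH group and the multiple bond has 10 carbons, so the parent hydride is decane.
An alcohol (–OH) is the principal characteristic group, giving the suffix -ol.
There is one C≡C triple bond, indicated by the ending -yne.
The numbering direction is chosen so that numbering from this end puts the hydroxyl group at C-2 rather than C-9.
That gives the hydroxyl at C-2; the triple bond between C-6 and C-7; a bromo group at C-1; a chloro group at C-10.
Prefixes are listed alphabetically: bromo, chloro.
Assembling the pieces gives 1-bromo-10-chlorodec-6-yn-2-ol.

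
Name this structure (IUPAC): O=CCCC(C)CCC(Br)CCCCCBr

7,12-dibromo-4-methyldodecanal

The longest carbon chain that includes the –CHO group has 12 carbons, so the parent hydride is dodecane.
The highest-priority functional group is an aldehyde (terminal –CHO), so the name ends in -al.
The numbering direction is chosen so that the aldehyde carbon is C-1 by definition.
This places bromo groups at C-7 and C-12; a methyl group at C-4.
Prefixes are listed alphabetically: bromo, methyl.
Putting it together: 7,12-dibromo-4-methyldodecanal.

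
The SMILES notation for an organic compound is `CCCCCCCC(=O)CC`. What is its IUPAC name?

Counting along the main chain through the carbonyl gives 10 carbons: the parent is decane.
A ketone (C=O on an internal carbon) is the principal characteristic group, giving the suffix -one.
The numbering direction is chosen so that numbering from this end puts the carbonyl group at C-3 rather than C-8.
With this numbering: the carbonyl at C-3.
Putting it together: decan-3-one.

decan-3-one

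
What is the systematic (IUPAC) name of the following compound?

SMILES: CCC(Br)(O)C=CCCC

3-bromooct-4-en-3-ol

The longest carbon chain that includes the –OH group and the multiple bond has 8 carbons, so the parent hydride is octane.
The principal characteristic group is an alcohol (–OH), named with the suffix -ol.
There is one C=C double bond, indicated by the ending -ene.
Choose the numbering such that numbering from this end puts the hydroxyl group at C-3 rather than C-6.
This places the hydroxyl at C-3; the double bond between C-4 and C-5; a bromo group at C-3.
Assembling the pieces gives 3-bromooct-4-en-3-ol.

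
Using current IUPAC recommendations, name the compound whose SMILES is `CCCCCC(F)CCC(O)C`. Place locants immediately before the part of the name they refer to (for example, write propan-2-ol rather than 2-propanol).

5-fluorodecan-2-ol

The longest carbon chain that includes the –OH group has 10 carbons, so the parent hydride is decane.
The highest-priority functional group is an alcohol (–OH), so the name ends in -ol.
The numbering direction is chosen so that numbering from this end puts the hydroxyl group at C-2 rather than C-9.
With this numbering: the hydroxyl at C-2; a fluoro group at C-5.
Putting it together: 5-fluorodecan-2-ol.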